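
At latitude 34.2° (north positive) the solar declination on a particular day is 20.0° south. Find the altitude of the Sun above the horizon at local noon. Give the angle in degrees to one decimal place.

35.8°

At local solar noon the hour angle is zero, so the elevation is 90° − |φ − δ| = 90° − |34.2° − (-20.0°)| = 90° − 54.2° = 35.8°.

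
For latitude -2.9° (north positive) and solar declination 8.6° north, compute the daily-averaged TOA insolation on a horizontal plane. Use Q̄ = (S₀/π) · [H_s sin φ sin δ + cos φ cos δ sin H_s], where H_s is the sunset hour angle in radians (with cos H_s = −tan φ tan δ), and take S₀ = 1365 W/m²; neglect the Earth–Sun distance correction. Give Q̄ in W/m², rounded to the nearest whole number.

424 W/m²

The sunset hour angle satisfies cos H_s = −tan φ tan δ = 0.0077, giving H_s = 89.56°. In radians, H_s = 1.5631.
H_s sin φ sin δ = 1.5631 × -0.0506 × 0.1495 = -0.0118.
cos φ cos δ sin H_s = 0.9987 × 0.9888 × 1.0000 = 0.9875.
Q̄ = (1365/π) × (-0.0118 + 0.9875) = 434.49 × 0.9757 = 423.93 W/m².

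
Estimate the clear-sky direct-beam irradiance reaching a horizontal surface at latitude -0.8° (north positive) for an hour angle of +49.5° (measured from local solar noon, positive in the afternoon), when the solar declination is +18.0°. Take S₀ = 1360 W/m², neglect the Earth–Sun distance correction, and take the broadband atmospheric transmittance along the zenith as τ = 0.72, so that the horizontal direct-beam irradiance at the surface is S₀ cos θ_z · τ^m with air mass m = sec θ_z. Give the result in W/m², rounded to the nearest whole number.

488 W/m²

cos θ_z = sin(-0.8°) sin(18.0°) + cos(-0.8°) cos(18.0°) cos(49.50°) = -0.0043 + 0.6176 = 0.6133.
Air mass m = 1/cos θ_z = 1/0.6133 = 1.631; τ^m = 0.72^1.631 = 0.5852.
Surface direct beam = 1360 × 0.6133 × 0.5852 = 488.11 W/m².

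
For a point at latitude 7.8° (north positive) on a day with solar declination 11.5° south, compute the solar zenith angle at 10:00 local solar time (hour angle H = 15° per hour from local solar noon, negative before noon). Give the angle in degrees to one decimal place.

35.5°

Hour angle H = 15° × (10 − 12) = -30.00°.
With φ = 7.8°, δ = -11.5°, H = -30.00°: sin φ sin δ = -0.0271, cos φ cos δ cos H = 0.8408, so cos θ_z = 0.8137.
θ_z = arccos(0.8137) = 35.54°.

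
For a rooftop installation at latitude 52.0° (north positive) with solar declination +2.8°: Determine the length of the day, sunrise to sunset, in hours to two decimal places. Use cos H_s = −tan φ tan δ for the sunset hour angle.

12.48 hours

The sunset hour angle satisfies cos H_s = −tan φ tan δ = -0.0626, giving H_s = 93.59°.
Day length = 2 H_s / 15° h⁻¹ = 187.18° / 15 = 12.479 h.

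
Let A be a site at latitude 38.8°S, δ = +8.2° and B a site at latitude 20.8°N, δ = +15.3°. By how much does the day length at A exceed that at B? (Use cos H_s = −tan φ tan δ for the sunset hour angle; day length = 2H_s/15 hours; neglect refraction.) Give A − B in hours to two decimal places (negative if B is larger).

-1.68 h

A: H_s = arccos(−tan -38.8° · tan 8.2°) = 83.35°, so 2H_s/15 = 11.1133 h.
B: H_s = arccos(−tan 20.8° · tan 15.3°) = 95.96°, so 2H_s/15 = 12.7947 h.
A − B = 11.1133 − 12.7947 = -1.6814 h.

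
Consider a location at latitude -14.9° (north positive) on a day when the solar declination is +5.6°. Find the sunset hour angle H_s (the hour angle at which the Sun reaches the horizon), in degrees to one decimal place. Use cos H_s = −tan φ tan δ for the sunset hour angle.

88.5°

The sunset hour angle satisfies cos H_s = −tan φ tan δ = 0.0261, giving H_s = 88.50°.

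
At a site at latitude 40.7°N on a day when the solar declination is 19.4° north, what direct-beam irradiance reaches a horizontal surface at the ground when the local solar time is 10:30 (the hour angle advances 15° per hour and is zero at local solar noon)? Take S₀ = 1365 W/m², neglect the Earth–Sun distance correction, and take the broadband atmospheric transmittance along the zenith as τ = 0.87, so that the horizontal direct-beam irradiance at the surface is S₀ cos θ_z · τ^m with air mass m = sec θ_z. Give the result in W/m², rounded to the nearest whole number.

1022 W/m²

Hour angle H = 15° × (10.5 − 12) = -22.50°.
With φ = 40.7°, δ = 19.4°, H = -22.50°: sin φ sin δ = 0.2166, cos φ cos δ cos H = 0.6607, so cos θ_z = 0.8773.
Air mass m = 1/cos θ_z = 1/0.8773 = 1.140; τ^m = 0.87^1.140 = 0.8532.
Surface direct beam = 1365 × 0.8773 × 0.8532 = 1021.72 W/m².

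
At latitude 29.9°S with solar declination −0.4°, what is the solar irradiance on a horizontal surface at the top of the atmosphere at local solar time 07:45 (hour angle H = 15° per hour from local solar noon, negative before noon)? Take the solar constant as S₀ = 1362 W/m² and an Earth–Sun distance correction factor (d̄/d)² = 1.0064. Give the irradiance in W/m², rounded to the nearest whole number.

Hour angle H = 15° × (7.75 − 12) = -63.75°.
With φ = -29.9°, δ = -0.4°, H = -63.75°: sin φ sin δ = 0.0035, cos φ cos δ cos H = 0.3834, so cos θ_z = 0.3869.
Top-of-atmosphere irradiance = S₀ (d̄/d)² cos θ_z = 1362 × 1.0064 × 0.3869 = 530.33 W/m².

530 W/m²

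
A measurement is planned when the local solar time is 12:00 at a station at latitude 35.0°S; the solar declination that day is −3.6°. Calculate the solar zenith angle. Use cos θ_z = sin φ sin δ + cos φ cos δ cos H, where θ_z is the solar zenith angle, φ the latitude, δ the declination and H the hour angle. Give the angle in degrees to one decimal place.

31.4°

Hour angle H = 15° × (12 − 12) = 0.00°.
cos θ_z = sin(-35.0°) sin(-3.6°) + cos(-35.0°) cos(-3.6°) cos(0.00°) = 0.0360 + 0.8175 = 0.8535.
θ_z = arccos(0.8535) = 31.41°.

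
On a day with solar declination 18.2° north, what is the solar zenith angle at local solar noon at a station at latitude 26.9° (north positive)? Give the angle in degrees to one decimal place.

8.7°

At local solar noon the hour angle is zero, so the zenith angle is |φ − δ| = |26.9° − (18.2°)| = 8.7°.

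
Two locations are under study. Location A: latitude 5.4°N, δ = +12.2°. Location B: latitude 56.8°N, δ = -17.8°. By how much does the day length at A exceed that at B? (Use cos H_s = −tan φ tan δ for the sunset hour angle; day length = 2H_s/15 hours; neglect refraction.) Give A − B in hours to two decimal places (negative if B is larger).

+4.07 h

A: H_s = arccos(−tan 5.4° · tan 12.2°) = 91.17°, so 2H_s/15 = 12.1560 h.
B: H_s = arccos(−tan 56.8° · tan -17.8°) = 60.62°, so 2H_s/15 = 8.0827 h.
A − B = 12.1560 − 8.0827 = 4.0733 h.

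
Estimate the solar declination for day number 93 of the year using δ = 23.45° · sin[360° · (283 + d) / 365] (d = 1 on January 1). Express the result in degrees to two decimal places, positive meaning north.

+4.41°

360 × (283 + 93) / 365 = 370.849°; sin(370.849°) = 0.1882.
δ = 23.45 × 0.1882 = 4.413° ≈ +4.41°.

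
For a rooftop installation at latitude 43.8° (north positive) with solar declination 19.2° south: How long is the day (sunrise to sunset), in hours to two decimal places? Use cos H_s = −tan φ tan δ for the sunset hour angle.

9.40 hours

−tan φ tan δ = −(0.9590)(-0.3482) = 0.3339; H_s = arccos(0.3339) = 70.49°.
Day length = 2 H_s / 15° h⁻¹ = 140.98° / 15 = 9.399 h.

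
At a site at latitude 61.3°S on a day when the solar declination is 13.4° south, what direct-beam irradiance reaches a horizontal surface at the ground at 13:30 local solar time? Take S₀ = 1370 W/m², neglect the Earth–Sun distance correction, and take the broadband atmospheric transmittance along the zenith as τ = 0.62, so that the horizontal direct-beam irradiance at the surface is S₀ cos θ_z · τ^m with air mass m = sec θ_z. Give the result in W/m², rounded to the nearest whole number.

Hour angle H = 15° × (13.5 − 12) = 22.50°.
cos θ_z = sin φ sin δ + cos φ cos δ cos H = (-0.8771)(-0.2317) + (0.4802)(0.9728)(0.9239) = 0.6348.
Air mass m = 1/cos θ_z = 1/0.6348 = 1.575; τ^m = 0.62^1.575 = 0.4710.
Surface direct beam = 1370 × 0.6348 × 0.4710 = 409.62 W/m².

410 W/m²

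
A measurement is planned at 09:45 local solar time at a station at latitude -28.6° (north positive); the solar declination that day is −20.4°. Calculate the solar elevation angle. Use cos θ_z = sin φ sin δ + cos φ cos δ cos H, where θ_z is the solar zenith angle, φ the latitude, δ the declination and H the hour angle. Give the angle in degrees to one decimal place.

58.3°

Hour angle H = 15° × (9.75 − 12) = -33.75°.
With φ = -28.6°, δ = -20.4°, H = -33.75°: sin φ sin δ = 0.1669, cos φ cos δ cos H = 0.6842, so cos θ_z = 0.8511.
θ_z = arccos(0.8511) = 31.67°, so the elevation is 90° − 31.67° = 58.33°.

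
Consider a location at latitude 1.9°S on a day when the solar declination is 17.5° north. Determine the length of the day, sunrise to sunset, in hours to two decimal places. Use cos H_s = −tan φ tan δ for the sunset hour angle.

11.92 hours

−tan φ tan δ = −(-0.0332)(0.3153) = 0.0105; H_s = arccos(0.0105) = 89.40°.
Day length = 2 H_s / 15° h⁻¹ = 178.80° / 15 = 11.920 h.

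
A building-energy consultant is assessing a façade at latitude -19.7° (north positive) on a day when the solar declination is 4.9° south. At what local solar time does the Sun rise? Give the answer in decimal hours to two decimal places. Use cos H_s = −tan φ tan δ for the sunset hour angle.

5.88 h

−tan φ tan δ = −(-0.3581)(-0.0857) = -0.0307; H_s = arccos(-0.0307) = 91.76°.
Sunrise is at 12 − H_s/15 = 12 − 6.117 = 5.883 h local solar time.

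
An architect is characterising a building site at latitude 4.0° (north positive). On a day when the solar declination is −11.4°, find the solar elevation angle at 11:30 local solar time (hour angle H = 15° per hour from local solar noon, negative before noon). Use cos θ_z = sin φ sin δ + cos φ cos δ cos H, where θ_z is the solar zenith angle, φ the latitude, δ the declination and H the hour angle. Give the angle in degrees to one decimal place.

Hour angle H = 15° × (11.5 − 12) = -7.50°.
cos θ_z = sin φ sin δ + cos φ cos δ cos H = (0.0698)(-0.1977) + (0.9976)(0.9803)(0.9914) = 0.9557.
θ_z = arccos(0.9557) = 17.12°, so the elevation is 90° − 17.12° = 72.88°.

72.9°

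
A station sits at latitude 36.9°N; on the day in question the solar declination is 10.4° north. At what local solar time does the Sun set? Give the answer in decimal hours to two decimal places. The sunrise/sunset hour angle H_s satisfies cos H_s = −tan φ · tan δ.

cos H_s = −tan(36.9°) · tan(10.4°) = -0.1378, so H_s = arccos(-0.1378) = 97.92°.
Sunset is at 12 + H_s/15 = 12 + 6.528 = 18.528 h local solar time.

18.53 h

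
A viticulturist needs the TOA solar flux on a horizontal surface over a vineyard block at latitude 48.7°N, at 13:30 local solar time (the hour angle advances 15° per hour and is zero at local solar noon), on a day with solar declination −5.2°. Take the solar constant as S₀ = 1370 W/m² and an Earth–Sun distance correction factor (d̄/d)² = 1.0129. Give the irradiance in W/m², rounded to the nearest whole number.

748 W/m²

Hour angle H = 15° × (13.5 − 12) = 22.50°.
cos θ_z = sin φ sin δ + cos φ cos δ cos H = (0.7513)(-0.0906) + (0.6600)(0.9959)(0.9239) = 0.5392.
Top-of-atmosphere irradiance = S₀ (d̄/d)² cos θ_z = 1370 × 1.0129 × 0.5392 = 748.23 W/m².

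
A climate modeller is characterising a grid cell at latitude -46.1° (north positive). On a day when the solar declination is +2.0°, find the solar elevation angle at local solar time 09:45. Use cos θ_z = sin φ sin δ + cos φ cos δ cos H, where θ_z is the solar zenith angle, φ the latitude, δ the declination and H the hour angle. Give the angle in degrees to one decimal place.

Hour angle H = 15° × (9.75 − 12) = -33.75°.
cos θ_z = sin(-46.1°) sin(2.0°) + cos(-46.1°) cos(2.0°) cos(-33.75°) = -0.0251 + 0.5762 = 0.5511.
θ_z = arccos(0.5511) = 56.56°, so the elevation is 90° − 56.56° = 33.44°.

33.4°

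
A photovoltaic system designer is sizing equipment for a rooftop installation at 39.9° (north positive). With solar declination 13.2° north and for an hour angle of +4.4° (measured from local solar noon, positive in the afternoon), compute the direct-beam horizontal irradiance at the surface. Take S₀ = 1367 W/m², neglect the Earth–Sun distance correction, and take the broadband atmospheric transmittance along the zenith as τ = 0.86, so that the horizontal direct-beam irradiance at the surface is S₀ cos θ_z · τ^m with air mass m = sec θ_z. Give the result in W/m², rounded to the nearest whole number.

With φ = 39.9°, δ = 13.2°, H = 4.40°: sin φ sin δ = 0.1465, cos φ cos δ cos H = 0.7447, so cos θ_z = 0.8912.
Air mass m = 1/cos θ_z = 1/0.8912 = 1.122; τ^m = 0.86^1.122 = 0.8443.
Surface direct beam = 1367 × 0.8912 × 0.8443 = 1028.59 W/m².

1029 W/m²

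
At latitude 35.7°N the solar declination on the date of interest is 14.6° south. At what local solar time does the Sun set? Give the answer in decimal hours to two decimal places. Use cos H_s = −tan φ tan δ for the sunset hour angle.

17.28 h

−tan φ tan δ = −(0.7186)(-0.2605) = 0.1872; H_s = arccos(0.1872) = 79.21°.
Sunset is at 12 + H_s/15 = 12 + 5.281 = 17.281 h local solar time.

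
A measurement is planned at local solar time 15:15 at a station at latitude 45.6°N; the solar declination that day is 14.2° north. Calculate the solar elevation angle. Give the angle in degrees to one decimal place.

38.5°

Hour angle H = 15° × (15.25 − 12) = 48.75°.
cos θ_z = sin φ sin δ + cos φ cos δ cos H = (0.7145)(0.2453) + (0.6997)(0.9694)(0.6593) = 0.6225.
θ_z = arccos(0.6225) = 51.50°, so the elevation is 90° − 51.50° = 38.50°.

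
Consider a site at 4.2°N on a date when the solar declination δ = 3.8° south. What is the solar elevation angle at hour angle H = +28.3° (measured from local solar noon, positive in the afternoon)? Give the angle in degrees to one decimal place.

60.6°

cos θ_z = sin φ sin δ + cos φ cos δ cos H = (0.0732)(-0.0663) + (0.9973)(0.9978)(0.8805) = 0.8713.
θ_z = arccos(0.8713) = 29.39°, so the elevation is 90° − 29.39° = 60.61°.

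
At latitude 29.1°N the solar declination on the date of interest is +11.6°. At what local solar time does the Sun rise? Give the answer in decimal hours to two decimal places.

−tan φ tan δ = −(0.5566)(0.2053) = -0.1143; H_s = arccos(-0.1143) = 96.56°.
Sunrise is at 12 − H_s/15 = 12 − 6.437 = 5.563 h local solar time.

5.56 h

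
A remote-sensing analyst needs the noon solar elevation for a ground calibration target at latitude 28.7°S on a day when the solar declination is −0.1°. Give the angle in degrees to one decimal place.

61.4°

At local solar noon the hour angle is zero, so the elevation is 90° − |φ − δ| = 90° − |-28.7° − (-0.1°)| = 90° − 28.6° = 61.4°.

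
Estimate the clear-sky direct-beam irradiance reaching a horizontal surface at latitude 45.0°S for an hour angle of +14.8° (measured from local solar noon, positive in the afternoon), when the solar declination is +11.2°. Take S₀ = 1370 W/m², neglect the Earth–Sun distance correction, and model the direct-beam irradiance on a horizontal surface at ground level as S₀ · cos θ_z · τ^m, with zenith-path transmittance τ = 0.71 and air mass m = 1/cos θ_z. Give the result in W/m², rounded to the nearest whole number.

384 W/m²

cos θ_z = sin(-45.0°) sin(11.2°) + cos(-45.0°) cos(11.2°) cos(14.80°) = -0.1373 + 0.6706 = 0.5333.
Air mass m = 1/cos θ_z = 1/0.5333 = 1.875; τ^m = 0.71^1.875 = 0.5261.
Surface direct beam = 1370 × 0.5333 × 0.5261 = 384.38 W/m².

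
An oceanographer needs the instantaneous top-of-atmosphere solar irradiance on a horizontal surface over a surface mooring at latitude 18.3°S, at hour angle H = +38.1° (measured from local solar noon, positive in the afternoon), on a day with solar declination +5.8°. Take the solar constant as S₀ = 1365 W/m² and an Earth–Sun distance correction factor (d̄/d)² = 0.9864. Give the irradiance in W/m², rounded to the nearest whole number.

With φ = -18.3°, δ = 5.8°, H = 38.10°: sin φ sin δ = -0.0317, cos φ cos δ cos H = 0.7433, so cos θ_z = 0.7116.
Top-of-atmosphere irradiance = S₀ (d̄/d)² cos θ_z = 1365 × 0.9864 × 0.7116 = 958.12 W/m².

958 W/m²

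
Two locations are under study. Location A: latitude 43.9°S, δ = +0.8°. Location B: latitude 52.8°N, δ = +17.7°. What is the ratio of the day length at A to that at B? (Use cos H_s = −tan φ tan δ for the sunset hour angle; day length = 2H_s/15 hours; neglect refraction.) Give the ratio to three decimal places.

0.777

A: H_s = arccos(−tan -43.9° · tan 0.8°) = 89.23°, so 2H_s/15 = 11.8973 h.
B: H_s = arccos(−tan 52.8° · tan 17.7°) = 114.86°, so 2H_s/15 = 15.3147 h.
Ratio A/B = 11.8973 / 15.3147 = 0.7769.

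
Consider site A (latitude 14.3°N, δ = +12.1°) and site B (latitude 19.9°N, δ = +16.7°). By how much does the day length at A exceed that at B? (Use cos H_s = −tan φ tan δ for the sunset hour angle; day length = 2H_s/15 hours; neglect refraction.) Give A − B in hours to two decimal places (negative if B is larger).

A: H_s = arccos(−tan 14.3° · tan 12.1°) = 93.13°, so 2H_s/15 = 12.4173 h.
B: H_s = arccos(−tan 19.9° · tan 16.7°) = 96.23°, so 2H_s/15 = 12.8307 h.
A − B = 12.4173 − 12.8307 = -0.4134 h.

-0.41 h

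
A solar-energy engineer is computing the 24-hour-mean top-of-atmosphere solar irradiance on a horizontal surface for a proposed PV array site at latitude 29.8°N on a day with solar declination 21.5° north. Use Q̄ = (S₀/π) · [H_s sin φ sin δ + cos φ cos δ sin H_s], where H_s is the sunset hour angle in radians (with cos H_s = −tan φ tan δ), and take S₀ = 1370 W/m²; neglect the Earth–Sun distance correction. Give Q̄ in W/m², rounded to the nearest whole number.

cos H_s = −tan(29.8°) · tan(21.5°) = -0.2256, so H_s = arccos(-0.2256) = 103.04°. In radians, H_s = 1.7984.
H_s sin φ sin δ = 1.7984 × 0.4970 × 0.3665 = 0.3276.
cos φ cos δ sin H_s = 0.8678 × 0.9304 × 0.9742 = 0.7866.
Q̄ = (1370/π) × (0.3276 + 0.7866) = 436.08 × 1.1142 = 485.88 W/m².

486 W/m²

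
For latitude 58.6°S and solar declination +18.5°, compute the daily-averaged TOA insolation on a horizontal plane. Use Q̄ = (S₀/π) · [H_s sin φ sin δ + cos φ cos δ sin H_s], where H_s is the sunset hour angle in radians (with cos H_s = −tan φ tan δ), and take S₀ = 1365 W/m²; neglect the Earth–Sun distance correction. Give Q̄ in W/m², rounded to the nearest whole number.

The sunset hour angle satisfies cos H_s = −tan φ tan δ = 0.5482, giving H_s = 56.76°. In radians, H_s = 0.9906.
H_s sin φ sin δ = 0.9906 × -0.8536 × 0.3173 = -0.2683.
cos φ cos δ sin H_s = 0.5210 × 0.9483 × 0.8364 = 0.4132.
Q̄ = (1365/π) × (-0.2683 + 0.4132) = 434.49 × 0.1449 = 62.96 W/m².

63 W/m²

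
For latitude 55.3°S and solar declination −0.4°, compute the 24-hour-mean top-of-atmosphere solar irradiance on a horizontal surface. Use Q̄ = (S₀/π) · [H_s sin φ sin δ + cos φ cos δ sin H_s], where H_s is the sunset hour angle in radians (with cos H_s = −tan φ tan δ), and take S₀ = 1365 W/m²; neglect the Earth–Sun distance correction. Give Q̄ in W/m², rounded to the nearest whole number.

251 W/m²

cos H_s = −tan(-55.3°) · tan(-0.4°) = -0.0101, so H_s = arccos(-0.0101) = 90.58°. In radians, H_s = 1.5809.
H_s sin φ sin δ = 1.5809 × -0.8221 × -0.0070 = 0.0091.
cos φ cos δ sin H_s = 0.5693 × 1.0000 × 0.9999 = 0.5692.
Q̄ = (1365/π) × (0.0091 + 0.5692) = 434.49 × 0.5783 = 251.27 W/m².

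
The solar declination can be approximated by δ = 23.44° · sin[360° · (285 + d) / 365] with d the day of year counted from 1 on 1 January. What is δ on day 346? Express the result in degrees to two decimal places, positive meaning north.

-23.23°

360 × (285 + 346) / 365 = 622.356°; sin(622.356°) = -0.9911.
δ = 23.44 × -0.9911 = -23.231° ≈ -23.23°.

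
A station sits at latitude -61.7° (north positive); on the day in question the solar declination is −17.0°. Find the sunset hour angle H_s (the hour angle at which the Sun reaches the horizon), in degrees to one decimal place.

124.6°

cos H_s = −tan(-61.7°) · tan(-17.0°) = -0.5678, so H_s = arccos(-0.5678) = 124.60°.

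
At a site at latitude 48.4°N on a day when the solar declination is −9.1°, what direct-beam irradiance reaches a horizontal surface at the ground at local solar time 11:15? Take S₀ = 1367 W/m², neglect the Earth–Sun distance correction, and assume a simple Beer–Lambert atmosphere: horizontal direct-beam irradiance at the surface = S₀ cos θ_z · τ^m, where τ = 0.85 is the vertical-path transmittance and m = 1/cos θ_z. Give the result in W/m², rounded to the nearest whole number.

Hour angle H = 15° × (11.25 − 12) = -11.25°.
cos θ_z = sin(48.4°) sin(-9.1°) + cos(48.4°) cos(-9.1°) cos(-11.25°) = -0.1183 + 0.6430 = 0.5247.
Air mass m = 1/cos θ_z = 1/0.5247 = 1.906; τ^m = 0.85^1.906 = 0.7336.
Surface direct beam = 1367 × 0.5247 × 0.7336 = 526.19 W/m².

526 W/m²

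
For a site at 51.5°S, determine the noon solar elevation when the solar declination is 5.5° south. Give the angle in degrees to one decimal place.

44.0°

At local solar noon the hour angle is zero, so the elevation is 90° − |φ − δ| = 90° − |-51.5° − (-5.5°)| = 90° − 46.0° = 44.0°.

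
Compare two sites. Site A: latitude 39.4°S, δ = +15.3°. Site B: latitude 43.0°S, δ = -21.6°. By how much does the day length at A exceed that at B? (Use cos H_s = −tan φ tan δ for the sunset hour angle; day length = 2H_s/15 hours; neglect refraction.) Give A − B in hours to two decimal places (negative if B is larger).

A: H_s = arccos(−tan -39.4° · tan 15.3°) = 77.01°, so 2H_s/15 = 10.2680 h.
B: H_s = arccos(−tan -43.0° · tan -21.6°) = 111.67°, so 2H_s/15 = 14.8893 h.
A − B = 10.2680 − 14.8893 = -4.6213 h.

-4.62 h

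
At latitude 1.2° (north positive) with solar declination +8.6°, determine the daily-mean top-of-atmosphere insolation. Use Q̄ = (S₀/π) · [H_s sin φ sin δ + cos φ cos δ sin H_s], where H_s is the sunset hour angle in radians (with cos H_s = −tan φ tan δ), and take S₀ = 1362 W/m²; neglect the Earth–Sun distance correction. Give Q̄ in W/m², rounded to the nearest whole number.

The sunset hour angle satisfies cos H_s = −tan φ tan δ = -0.0032, giving H_s = 90.18°. In radians, H_s = 1.5739.
H_s sin φ sin δ = 1.5739 × 0.0209 × 0.1495 = 0.0049.
cos φ cos δ sin H_s = 0.9998 × 0.9888 × 1.0000 = 0.9886.
Q̄ = (1362/π) × (0.0049 + 0.9886) = 433.54 × 0.9935 = 430.72 W/m².

431 W/m²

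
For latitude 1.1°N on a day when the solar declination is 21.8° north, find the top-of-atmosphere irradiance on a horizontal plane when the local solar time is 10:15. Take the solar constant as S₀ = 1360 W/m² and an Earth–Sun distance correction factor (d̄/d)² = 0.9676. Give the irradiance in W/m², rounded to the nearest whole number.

1105 W/m²

Hour angle H = 15° × (10.25 − 12) = -26.25°.
With φ = 1.1°, δ = 21.8°, H = -26.25°: sin φ sin δ = 0.0071, cos φ cos δ cos H = 0.8326, so cos θ_z = 0.8397.
Top-of-atmosphere irradiance = S₀ (d̄/d)² cos θ_z = 1360 × 0.9676 × 0.8397 = 1104.99 W/m².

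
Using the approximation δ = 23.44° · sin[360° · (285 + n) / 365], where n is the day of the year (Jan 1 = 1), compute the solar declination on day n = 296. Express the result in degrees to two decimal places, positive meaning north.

360 × (285 + 296) / 365 = 573.041°; sin(573.041°) = -0.5452.
δ = 23.44 × -0.5452 = -12.779° ≈ -12.78°.

-12.78°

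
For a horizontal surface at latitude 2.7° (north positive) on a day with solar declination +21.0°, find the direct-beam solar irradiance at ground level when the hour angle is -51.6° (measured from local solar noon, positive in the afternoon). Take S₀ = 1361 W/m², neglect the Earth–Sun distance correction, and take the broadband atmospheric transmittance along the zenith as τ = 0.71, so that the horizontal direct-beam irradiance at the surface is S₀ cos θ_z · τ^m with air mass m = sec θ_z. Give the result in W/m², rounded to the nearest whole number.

457 W/m²

cos θ_z = sin(2.7°) sin(21.0°) + cos(2.7°) cos(21.0°) cos(-51.60°) = 0.0169 + 0.5792 = 0.5961.
Air mass m = 1/cos θ_z = 1/0.5961 = 1.678; τ^m = 0.71^1.678 = 0.5629.
Surface direct beam = 1361 × 0.5961 × 0.5629 = 456.68 W/m².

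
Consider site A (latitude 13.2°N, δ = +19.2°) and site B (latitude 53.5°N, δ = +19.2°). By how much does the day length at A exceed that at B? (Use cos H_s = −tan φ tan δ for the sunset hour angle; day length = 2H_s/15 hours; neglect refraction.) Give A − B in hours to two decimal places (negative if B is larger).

A: H_s = arccos(−tan 13.2° · tan 19.2°) = 94.69°, so 2H_s/15 = 12.6253 h.
B: H_s = arccos(−tan 53.5° · tan 19.2°) = 118.07°, so 2H_s/15 = 15.7427 h.
A − B = 12.6253 − 15.7427 = -3.1174 h.

-3.12 h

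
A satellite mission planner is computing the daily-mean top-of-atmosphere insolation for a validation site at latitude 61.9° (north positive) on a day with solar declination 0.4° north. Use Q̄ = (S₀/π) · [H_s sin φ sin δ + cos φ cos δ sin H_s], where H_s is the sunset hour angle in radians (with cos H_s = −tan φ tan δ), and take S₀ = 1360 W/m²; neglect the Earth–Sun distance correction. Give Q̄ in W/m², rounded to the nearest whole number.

cos H_s = −tan(61.9°) · tan(0.4°) = -0.0131, so H_s = arccos(-0.0131) = 90.75°. In radians, H_s = 1.5839.
H_s sin φ sin δ = 1.5839 × 0.8821 × 0.0070 = 0.0098.
cos φ cos δ sin H_s = 0.4710 × 1.0000 × 0.9999 = 0.4710.
Q̄ = (1360/π) × (0.0098 + 0.4710) = 432.90 × 0.4808 = 208.14 W/m².

208 W/m²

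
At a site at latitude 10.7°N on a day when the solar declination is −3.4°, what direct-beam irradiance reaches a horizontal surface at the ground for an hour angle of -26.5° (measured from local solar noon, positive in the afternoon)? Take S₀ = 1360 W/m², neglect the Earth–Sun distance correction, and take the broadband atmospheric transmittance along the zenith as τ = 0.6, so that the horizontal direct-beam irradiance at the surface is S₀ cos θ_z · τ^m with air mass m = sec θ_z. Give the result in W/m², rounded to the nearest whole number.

654 W/m²

cos θ_z = sin(10.7°) sin(-3.4°) + cos(10.7°) cos(-3.4°) cos(-26.50°) = -0.0110 + 0.8778 = 0.8668.
Air mass m = 1/cos θ_z = 1/0.8668 = 1.154; τ^m = 0.6^1.154 = 0.5546.
Surface direct beam = 1360 × 0.8668 × 0.5546 = 653.79 W/m².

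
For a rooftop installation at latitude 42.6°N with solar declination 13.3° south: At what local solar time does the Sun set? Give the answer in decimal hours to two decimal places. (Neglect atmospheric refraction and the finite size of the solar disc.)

17.16 h

The sunset hour angle satisfies cos H_s = −tan φ tan δ = 0.2174, giving H_s = 77.44°.
Sunset is at 12 + H_s/15 = 12 + 5.163 = 17.163 h local solar time.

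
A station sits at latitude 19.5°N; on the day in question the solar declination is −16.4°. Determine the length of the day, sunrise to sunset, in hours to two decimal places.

cos H_s = −tan(19.5°) · tan(-16.4°) = 0.1042, so H_s = arccos(0.1042) = 84.02°.
Day length = 2 H_s / 15° h⁻¹ = 168.04° / 15 = 11.203 h.

11.20 hours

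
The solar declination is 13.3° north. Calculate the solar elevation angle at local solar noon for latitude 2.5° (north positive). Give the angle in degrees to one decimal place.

At local solar noon the hour angle is zero, so the elevation is 90° − |φ − δ| = 90° − |2.5° − (13.3°)| = 90° − 10.8° = 79.2°.

79.2°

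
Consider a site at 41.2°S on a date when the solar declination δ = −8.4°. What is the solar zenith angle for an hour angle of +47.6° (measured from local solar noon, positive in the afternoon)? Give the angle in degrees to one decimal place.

53.3°

With φ = -41.2°, δ = -8.4°, H = 47.60°: sin φ sin δ = 0.0962, cos φ cos δ cos H = 0.5019, so cos θ_z = 0.5981.
θ_z = arccos(0.5981) = 53.27°.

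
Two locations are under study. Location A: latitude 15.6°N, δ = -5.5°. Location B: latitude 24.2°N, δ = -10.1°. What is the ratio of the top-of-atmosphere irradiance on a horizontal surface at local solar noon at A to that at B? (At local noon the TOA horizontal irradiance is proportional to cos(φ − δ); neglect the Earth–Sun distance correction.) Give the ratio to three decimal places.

1.129

A: cos θ_z = cos(15.6° − (-5.5°)) = 0.9330.
B: cos θ_z = cos(24.2° − (-10.1°)) = 0.8261.
Ratio A/B = 0.9330 / 0.8261 = 1.1294.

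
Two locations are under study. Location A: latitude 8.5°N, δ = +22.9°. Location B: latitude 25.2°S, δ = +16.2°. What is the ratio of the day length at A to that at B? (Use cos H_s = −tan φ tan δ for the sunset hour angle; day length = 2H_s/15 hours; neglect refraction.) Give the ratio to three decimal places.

1.140

A: H_s = arccos(−tan 8.5° · tan 22.9°) = 93.62°, so 2H_s/15 = 12.4827 h.
B: H_s = arccos(−tan -25.2° · tan 16.2°) = 82.14°, so 2H_s/15 = 10.9520 h.
Ratio A/B = 12.4827 / 10.9520 = 1.1398.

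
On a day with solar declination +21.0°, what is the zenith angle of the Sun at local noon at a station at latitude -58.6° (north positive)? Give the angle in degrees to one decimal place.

79.6°

At local solar noon the hour angle is zero, so the zenith angle is |φ − δ| = |-58.6° − (21.0°)| = 79.6°.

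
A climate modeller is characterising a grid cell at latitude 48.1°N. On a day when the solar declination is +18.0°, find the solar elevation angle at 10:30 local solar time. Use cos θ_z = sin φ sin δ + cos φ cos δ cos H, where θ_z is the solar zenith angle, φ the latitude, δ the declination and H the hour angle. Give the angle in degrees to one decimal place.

Hour angle H = 15° × (10.5 − 12) = -22.50°.
With φ = 48.1°, δ = 18.0°, H = -22.50°: sin φ sin δ = 0.2300, cos φ cos δ cos H = 0.5868, so cos θ_z = 0.8168.
θ_z = arccos(0.8168) = 35.23°, so the elevation is 90° − 35.23° = 54.77°.

54.8°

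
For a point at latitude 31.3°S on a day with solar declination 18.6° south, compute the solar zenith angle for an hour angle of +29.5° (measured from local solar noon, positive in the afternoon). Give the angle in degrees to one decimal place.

29.5°

cos θ_z = sin(-31.3°) sin(-18.6°) + cos(-31.3°) cos(-18.6°) cos(29.50°) = 0.1657 + 0.7048 = 0.8705.
θ_z = arccos(0.8705) = 29.48°.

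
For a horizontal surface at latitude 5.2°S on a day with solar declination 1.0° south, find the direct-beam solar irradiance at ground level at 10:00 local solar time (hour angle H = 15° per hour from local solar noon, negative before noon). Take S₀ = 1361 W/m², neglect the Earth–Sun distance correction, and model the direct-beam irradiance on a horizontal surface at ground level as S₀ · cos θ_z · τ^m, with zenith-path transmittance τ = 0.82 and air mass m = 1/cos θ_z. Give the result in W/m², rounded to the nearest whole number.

Hour angle H = 15° × (10 − 12) = -30.00°.
cos θ_z = sin(-5.2°) sin(-1.0°) + cos(-5.2°) cos(-1.0°) cos(-30.00°) = 0.0016 + 0.8623 = 0.8639.
Air mass m = 1/cos θ_z = 1/0.8639 = 1.158; τ^m = 0.82^1.158 = 0.7947.
Surface direct beam = 1361 × 0.8639 × 0.7947 = 934.38 W/m².

934 W/m²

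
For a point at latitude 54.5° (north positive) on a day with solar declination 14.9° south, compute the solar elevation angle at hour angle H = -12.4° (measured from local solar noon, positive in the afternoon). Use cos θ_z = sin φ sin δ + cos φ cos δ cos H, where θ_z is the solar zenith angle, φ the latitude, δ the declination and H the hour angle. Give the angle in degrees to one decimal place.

19.8°

With φ = 54.5°, δ = -14.9°, H = -12.40°: sin φ sin δ = -0.2093, cos φ cos δ cos H = 0.5481, so cos θ_z = 0.3388.
θ_z = arccos(0.3388) = 70.20°, so the elevation is 90° − 70.20° = 19.80°.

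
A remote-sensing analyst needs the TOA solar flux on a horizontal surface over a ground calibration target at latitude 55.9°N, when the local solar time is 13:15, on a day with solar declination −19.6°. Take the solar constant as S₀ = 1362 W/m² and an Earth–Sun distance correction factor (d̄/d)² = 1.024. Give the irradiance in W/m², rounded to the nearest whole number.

Hour angle H = 15° × (13.25 − 12) = 18.75°.
cos θ_z = sin(55.9°) sin(-19.6°) + cos(55.9°) cos(-19.6°) cos(18.75°) = -0.2778 + 0.5001 = 0.2223.
Top-of-atmosphere irradiance = S₀ (d̄/d)² cos θ_z = 1362 × 1.024 × 0.2223 = 310.04 W/m².

310 W/m²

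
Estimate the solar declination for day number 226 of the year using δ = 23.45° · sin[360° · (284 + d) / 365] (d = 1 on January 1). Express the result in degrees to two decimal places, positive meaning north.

+14.11°

360 × (284 + 226) / 365 = 503.014°; sin(503.014°) = 0.6016.
δ = 23.45 × 0.6016 = 14.108° ≈ +14.11°.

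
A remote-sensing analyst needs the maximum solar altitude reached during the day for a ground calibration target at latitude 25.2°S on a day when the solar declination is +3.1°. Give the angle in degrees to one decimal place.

At local solar noon the hour angle is zero, so the elevation is 90° − |φ − δ| = 90° − |-25.2° − (3.1°)| = 90° − 28.3° = 61.7°.

61.7°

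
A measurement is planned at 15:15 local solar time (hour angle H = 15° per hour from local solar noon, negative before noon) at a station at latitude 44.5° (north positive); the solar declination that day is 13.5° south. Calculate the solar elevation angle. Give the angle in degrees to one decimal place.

Hour angle H = 15° × (15.25 − 12) = 48.75°.
cos θ_z = sin φ sin δ + cos φ cos δ cos H = (0.7009)(-0.2334) + (0.7133)(0.9724)(0.6593) = 0.2937.
θ_z = arccos(0.2937) = 72.92°, so the elevation is 90° − 72.92° = 17.08°.

17.1°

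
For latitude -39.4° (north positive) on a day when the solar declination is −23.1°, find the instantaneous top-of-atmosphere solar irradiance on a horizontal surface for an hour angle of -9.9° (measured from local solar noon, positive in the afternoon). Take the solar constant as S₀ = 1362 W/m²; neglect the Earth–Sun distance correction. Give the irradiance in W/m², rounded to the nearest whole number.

1293 W/m²

With φ = -39.4°, δ = -23.1°, H = -9.90°: sin φ sin δ = 0.2490, cos φ cos δ cos H = 0.7002, so cos θ_z = 0.9492.
Top-of-atmosphere irradiance = S₀ cos θ_z = 1362 × 0.9492 = 1292.81 W/m².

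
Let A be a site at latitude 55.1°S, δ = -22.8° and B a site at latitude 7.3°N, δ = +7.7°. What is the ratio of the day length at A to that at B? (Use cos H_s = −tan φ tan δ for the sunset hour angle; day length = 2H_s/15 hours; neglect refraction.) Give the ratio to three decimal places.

A: H_s = arccos(−tan -55.1° · tan -22.8°) = 127.05°, so 2H_s/15 = 16.9400 h.
B: H_s = arccos(−tan 7.3° · tan 7.7°) = 90.99°, so 2H_s/15 = 12.1320 h.
Ratio A/B = 16.9400 / 12.1320 = 1.3963.

1.396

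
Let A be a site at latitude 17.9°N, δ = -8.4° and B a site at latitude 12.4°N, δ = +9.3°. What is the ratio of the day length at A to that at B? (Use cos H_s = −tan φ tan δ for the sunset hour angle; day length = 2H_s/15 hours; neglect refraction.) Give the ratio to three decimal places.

0.948

A: H_s = arccos(−tan 17.9° · tan -8.4°) = 87.27°, so 2H_s/15 = 11.6360 h.
B: H_s = arccos(−tan 12.4° · tan 9.3°) = 92.06°, so 2H_s/15 = 12.2747 h.
Ratio A/B = 11.6360 / 12.2747 = 0.9480.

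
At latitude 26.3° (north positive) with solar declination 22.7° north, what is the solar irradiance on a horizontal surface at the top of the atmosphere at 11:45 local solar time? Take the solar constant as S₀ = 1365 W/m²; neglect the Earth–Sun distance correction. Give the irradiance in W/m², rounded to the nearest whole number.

1360 W/m²

Hour angle H = 15° × (11.75 − 12) = -3.75°.
cos θ_z = sin φ sin δ + cos φ cos δ cos H = (0.4431)(0.3859) + (0.8965)(0.9225)(0.9979) = 0.9963.
Top-of-atmosphere irradiance = S₀ cos θ_z = 1365 × 0.9963 = 1359.95 W/m².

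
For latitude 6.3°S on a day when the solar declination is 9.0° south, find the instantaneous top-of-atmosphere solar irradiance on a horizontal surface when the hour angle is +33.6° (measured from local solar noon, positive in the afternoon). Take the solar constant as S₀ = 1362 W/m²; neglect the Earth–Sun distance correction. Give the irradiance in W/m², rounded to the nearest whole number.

1137 W/m²

cos θ_z = sin φ sin δ + cos φ cos δ cos H = (-0.1097)(-0.1564) + (0.9940)(0.9877)(0.8329) = 0.8349.
Top-of-atmosphere irradiance = S₀ cos θ_z = 1362 × 0.8349 = 1137.13 W/m².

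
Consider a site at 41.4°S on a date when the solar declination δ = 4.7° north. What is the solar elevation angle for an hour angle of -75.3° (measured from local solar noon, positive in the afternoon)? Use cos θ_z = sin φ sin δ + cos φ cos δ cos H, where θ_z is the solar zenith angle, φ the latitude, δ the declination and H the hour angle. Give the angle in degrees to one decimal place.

7.8°

cos θ_z = sin(-41.4°) sin(4.7°) + cos(-41.4°) cos(4.7°) cos(-75.30°) = -0.0542 + 0.1897 = 0.1355.
θ_z = arccos(0.1355) = 82.21°, so the elevation is 90° − 82.21° = 7.79°.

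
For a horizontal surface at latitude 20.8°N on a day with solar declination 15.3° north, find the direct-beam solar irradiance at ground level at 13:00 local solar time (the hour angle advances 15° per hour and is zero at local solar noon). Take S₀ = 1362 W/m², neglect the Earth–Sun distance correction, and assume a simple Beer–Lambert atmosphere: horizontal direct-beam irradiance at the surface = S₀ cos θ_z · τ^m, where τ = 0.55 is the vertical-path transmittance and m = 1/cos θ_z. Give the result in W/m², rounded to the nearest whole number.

Hour angle H = 15° × (13 − 12) = 15.00°.
With φ = 20.8°, δ = 15.3°, H = 15.00°: sin φ sin δ = 0.0937, cos φ cos δ cos H = 0.8710, so cos θ_z = 0.9647.
Air mass m = 1/cos θ_z = 1/0.9647 = 1.037; τ^m = 0.55^1.037 = 0.5380.
Surface direct beam = 1362 × 0.9647 × 0.5380 = 706.89 W/m².

707 W/m²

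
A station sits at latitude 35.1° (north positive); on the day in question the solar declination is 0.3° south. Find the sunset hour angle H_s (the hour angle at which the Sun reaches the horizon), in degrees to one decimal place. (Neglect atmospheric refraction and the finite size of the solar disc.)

89.8°

−tan φ tan δ = −(0.7028)(-0.0052) = 0.0037; H_s = arccos(0.0037) = 89.79°.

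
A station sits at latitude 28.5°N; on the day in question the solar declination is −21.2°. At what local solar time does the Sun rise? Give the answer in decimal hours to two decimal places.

The sunset hour angle satisfies cos H_s = −tan φ tan δ = 0.2106, giving H_s = 77.84°.
Sunrise is at 12 − H_s/15 = 12 − 5.189 = 6.811 h local solar time.

6.81 h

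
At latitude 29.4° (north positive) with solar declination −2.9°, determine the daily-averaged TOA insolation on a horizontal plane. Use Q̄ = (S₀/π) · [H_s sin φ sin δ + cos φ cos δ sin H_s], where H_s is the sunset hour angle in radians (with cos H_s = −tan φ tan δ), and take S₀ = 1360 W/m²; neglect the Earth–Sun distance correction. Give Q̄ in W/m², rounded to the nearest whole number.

The sunset hour angle satisfies cos H_s = −tan φ tan δ = 0.0285, giving H_s = 88.37°. In radians, H_s = 1.5423.
H_s sin φ sin δ = 1.5423 × 0.4909 × -0.0506 = -0.0383.
cos φ cos δ sin H_s = 0.8712 × 0.9987 × 0.9996 = 0.8697.
Q̄ = (1360/π) × (-0.0383 + 0.8697) = 432.90 × 0.8314 = 359.91 W/m².

360 W/m²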